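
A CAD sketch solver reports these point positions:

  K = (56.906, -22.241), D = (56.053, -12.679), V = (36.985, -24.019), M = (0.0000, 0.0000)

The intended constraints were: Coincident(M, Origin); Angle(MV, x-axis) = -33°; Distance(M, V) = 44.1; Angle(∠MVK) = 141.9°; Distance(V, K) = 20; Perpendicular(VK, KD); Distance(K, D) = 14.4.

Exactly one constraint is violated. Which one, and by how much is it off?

Distance(K, D) = 14.4 — off by 4.80.

M = (0.00, 0.00) ✓; MV at -33.00° ✓; |MV| = 44.10 ✓; ∠MVK = 141.9° ✓; |VK| = 20.00 ✓; ∠(VK, KD) = 90.00° ✓; |KD| = 9.600 ✗.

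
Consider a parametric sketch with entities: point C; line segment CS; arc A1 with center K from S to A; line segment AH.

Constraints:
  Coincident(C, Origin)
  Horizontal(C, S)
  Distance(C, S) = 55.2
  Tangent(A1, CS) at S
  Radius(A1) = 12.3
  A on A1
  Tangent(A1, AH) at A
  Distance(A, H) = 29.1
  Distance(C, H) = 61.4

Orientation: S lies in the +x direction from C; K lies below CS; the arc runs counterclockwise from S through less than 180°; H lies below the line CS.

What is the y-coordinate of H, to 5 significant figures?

-42.096

C is at the origin; CS is horizontal with |CS| = 55.2 and S on the +x side, so S = (55.200, 0.0000). Since A1 is tangent to CS there, KS ⟂ CS, so K = S + (0, -12.3) = (55.200, -12.300). Since KA ⟂ AH (tangency), |KH| = √(12.3² + 29.1²) = 31.593 regardless of where A sits on A1. So H lies on both circle(C, 61.4) and circle(K, 31.593); the below-CS intersection is H = (44.698, -42.096). A is the foot of the tangent from H: A = (42.923, -13.050).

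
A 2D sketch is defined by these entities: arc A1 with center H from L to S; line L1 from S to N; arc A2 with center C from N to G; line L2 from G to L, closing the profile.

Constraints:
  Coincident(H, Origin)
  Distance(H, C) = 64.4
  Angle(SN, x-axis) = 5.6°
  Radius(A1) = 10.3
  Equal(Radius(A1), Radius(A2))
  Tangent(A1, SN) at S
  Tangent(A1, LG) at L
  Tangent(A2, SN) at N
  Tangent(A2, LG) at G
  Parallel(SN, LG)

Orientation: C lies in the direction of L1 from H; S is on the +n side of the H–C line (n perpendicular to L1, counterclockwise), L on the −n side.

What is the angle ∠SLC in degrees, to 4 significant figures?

80.91°

H is at the origin and C lies 64.4 along u from H, so C = 64.4·u = (64.09, 6.284). Tangency of A1 to both parallel lines with radius 10.3 puts S and L at H ± 10.3·n: S = (-1.005, 10.25), L = (1.005, -10.25). Then cos ∠SLC = LS·LC / (|LS||LC|), giving 80.91°.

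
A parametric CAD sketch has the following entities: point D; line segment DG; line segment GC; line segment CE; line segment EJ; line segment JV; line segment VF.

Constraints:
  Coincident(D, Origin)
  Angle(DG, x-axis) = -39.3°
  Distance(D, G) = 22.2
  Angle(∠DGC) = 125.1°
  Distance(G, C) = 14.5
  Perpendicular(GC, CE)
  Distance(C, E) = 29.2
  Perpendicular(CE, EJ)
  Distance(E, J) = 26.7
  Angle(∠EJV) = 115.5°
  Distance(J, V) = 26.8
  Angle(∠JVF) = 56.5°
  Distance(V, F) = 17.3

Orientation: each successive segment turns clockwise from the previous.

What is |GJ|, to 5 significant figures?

31.646

D is at the origin; DG runs at -39.3° with length 22.2, so G = (17.179, -14.061). ∠DGC = 125.1° gives GC at -94.200° from the x-axis; with |GC| = 14.5, C = (16.117, -28.522). GC ⟂ CE, so CE runs at 175.80°; with |CE| = 29.2, E = (-13.004, -26.384). The perpendicularity gives EJ at right angles to CE, so EJ runs at 85.800°; with |EJ| = 26.7, J = (-11.049, 0.24474). Then |GJ| = |J − G| = 31.646.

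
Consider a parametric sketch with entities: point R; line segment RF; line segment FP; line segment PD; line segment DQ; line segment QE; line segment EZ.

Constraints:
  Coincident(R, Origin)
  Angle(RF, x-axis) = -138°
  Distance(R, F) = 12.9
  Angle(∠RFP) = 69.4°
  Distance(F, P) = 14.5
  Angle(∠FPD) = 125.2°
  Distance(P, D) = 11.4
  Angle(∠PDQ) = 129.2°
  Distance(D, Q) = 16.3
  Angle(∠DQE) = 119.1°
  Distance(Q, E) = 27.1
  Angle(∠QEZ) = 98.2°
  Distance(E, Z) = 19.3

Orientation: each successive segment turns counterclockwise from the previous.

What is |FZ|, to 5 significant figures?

21.495

∠DQE = 119.1° gives QE at 139.10° from the x-axis; with |QE| = 27.1, E = (-3.7425, 23.641). ∠QEZ = 98.2° gives EZ at -139.10° from the x-axis; with |EZ| = 19.3, Z = (-18.330, 11.004). Then |FZ| = |Z − F| = 21.495.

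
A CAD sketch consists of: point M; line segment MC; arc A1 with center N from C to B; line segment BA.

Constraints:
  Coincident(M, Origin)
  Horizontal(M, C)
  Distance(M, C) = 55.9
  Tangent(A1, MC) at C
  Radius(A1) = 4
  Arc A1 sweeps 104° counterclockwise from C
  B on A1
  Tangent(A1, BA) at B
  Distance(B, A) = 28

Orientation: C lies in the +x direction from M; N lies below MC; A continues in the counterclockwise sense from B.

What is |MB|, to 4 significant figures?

52.26

A1 meets MC tangentially, so NC is at right angles to MC, so N = C + (0, -4) = (55.90, -4.000). On A1, C sits at bearing 90° from N; a 104° counterclockwise sweep puts B at bearing 194°, so B = N + 4.0·(cos 194°, sin 194°) = (52.02, -4.968). Then |MB| = |B − M| = 52.26.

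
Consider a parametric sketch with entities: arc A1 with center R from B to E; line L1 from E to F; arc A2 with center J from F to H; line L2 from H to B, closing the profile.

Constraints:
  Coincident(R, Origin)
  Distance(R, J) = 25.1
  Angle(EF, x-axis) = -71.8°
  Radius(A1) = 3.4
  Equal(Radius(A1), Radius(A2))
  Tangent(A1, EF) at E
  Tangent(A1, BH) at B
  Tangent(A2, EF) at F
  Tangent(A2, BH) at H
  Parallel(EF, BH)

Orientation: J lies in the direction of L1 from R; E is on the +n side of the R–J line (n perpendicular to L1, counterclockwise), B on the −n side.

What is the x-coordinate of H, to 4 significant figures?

4.610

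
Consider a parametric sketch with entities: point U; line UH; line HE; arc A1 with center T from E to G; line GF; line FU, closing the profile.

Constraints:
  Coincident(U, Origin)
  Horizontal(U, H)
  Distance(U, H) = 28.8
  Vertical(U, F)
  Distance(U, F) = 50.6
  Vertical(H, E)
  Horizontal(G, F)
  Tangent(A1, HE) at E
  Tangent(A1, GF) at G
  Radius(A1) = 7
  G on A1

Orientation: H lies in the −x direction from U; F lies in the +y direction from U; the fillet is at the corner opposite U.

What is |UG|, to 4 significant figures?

55.10

U is at the origin; U and H share the same y with |UH| = 28.8 and H on the −x side, so H = (-28.80, 0.000). UF is vertical with |UF| = 50.6 and F on the +y side, so F = (0.000, 50.60). The virtual corner opposite U is at (-28.80, 50.60). A1 meets HE tangentially, so TE is at right angles to HE and A1 meets GF tangentially, so TG is at right angles to GF, with radius 7.0, so the center T sits 7.0 in from both sides at T = (-21.80, 43.60). That places the tangent points at E = (-28.80, 43.60) on HE and G = (-21.80, 50.60) on GF. Then |UG| = |G − U| = 55.10.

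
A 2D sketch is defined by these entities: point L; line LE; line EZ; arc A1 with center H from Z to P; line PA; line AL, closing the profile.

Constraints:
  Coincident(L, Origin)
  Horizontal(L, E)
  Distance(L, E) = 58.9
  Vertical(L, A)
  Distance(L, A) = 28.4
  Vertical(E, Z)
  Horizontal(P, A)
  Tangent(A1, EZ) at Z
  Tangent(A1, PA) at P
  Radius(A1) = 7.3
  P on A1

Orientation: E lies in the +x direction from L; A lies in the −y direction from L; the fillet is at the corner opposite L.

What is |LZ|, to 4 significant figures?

62.57

L is at the origin; L and E share the same y with |LE| = 58.9 and E on the +x side, so E = (58.90, 0.000). L and A share the same x with |LA| = 28.4 and A on the −y side, so A = (0.000, -28.40). The virtual corner opposite L is at (58.90, -28.40). The tangent condition forces HZ to be normal to EZ and tangency of A1 to PA means the radius HP is perpendicular to PA, with radius 7.3, so the center H sits 7.3 in from both sides at H = (51.60, -21.10). That places the tangent points at Z = (58.90, -21.10) on EZ and P = (51.60, -28.40) on PA. Then |LZ| = |Z − L| = 62.57.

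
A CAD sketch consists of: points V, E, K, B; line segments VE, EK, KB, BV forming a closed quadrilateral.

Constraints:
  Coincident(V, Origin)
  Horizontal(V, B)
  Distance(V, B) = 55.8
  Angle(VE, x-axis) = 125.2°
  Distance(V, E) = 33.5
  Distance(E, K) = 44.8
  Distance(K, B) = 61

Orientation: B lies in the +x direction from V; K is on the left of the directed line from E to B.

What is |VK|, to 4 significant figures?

53.07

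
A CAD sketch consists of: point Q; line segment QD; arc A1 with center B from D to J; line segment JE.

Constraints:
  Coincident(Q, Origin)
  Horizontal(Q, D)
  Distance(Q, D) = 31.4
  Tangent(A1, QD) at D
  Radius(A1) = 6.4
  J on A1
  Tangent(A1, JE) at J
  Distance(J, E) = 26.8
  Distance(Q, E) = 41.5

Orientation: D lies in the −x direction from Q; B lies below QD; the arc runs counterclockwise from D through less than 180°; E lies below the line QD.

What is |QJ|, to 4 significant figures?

38.25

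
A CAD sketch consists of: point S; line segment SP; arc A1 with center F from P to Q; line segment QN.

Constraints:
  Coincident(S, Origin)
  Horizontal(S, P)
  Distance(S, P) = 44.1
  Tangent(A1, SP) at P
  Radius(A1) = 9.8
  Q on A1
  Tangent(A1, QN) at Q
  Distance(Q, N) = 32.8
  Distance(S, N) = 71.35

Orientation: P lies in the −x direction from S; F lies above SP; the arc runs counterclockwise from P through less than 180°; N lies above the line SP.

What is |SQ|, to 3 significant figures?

40.2

S is at the origin; S and P share the same y with |SP| = 44.1 and P on the −x side, so P = (-44.1, 0.00). Tangency of A1 to SP means the radius FP is perpendicular to SP, so F = P + (0, 9.8) = (-44.1, 9.80). Since FQ ⟂ QN (tangency), |FN| = √(9.8² + 32.8²) = 34.2 regardless of where Q sits on A1. So N lies on both circle(S, 71.35) and circle(F, 34.2); the above-SP intersection is N = (-58.5, 40.9). Q is the foot of the tangent from N: Q = (-36.8, 16.3).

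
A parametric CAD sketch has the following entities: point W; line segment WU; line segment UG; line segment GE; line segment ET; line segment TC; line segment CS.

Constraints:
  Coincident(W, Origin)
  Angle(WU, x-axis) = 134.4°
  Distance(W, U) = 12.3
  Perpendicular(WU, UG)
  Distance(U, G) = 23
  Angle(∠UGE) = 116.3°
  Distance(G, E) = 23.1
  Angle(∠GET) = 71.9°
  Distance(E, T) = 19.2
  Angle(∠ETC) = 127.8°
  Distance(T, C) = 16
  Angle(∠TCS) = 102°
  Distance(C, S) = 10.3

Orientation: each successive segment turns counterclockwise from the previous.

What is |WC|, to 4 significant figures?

2.722

∠GET = 71.9° gives ET at 36.20° from the x-axis; with |ET| = 19.2, T = (-2.368, -17.92). ∠ETC = 127.8° gives TC at 88.40° from the x-axis; with |TC| = 16.0, C = (-1.922, -1.928). Then |WC| = |C − W| = 2.722.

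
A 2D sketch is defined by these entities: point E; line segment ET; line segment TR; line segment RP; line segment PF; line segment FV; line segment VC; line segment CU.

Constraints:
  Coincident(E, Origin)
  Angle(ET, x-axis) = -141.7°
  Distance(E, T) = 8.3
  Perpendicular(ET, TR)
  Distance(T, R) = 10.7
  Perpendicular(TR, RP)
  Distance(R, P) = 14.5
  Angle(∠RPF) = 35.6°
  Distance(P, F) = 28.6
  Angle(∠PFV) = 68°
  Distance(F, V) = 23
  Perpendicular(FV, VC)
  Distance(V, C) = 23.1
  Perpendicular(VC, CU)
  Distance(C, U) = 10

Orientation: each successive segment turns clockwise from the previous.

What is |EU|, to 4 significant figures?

12.34

The perpendicularity gives VC at right angles to FV, so VC runs at 51.90°; with |VC| = 23.1, C = (-13.54, 17.13). The perpendicularity gives CU at right angles to VC, so CU runs at -38.10°; with |CU| = 10.0, U = (-5.674, 10.96). Then |EU| = |U − E| = 12.34.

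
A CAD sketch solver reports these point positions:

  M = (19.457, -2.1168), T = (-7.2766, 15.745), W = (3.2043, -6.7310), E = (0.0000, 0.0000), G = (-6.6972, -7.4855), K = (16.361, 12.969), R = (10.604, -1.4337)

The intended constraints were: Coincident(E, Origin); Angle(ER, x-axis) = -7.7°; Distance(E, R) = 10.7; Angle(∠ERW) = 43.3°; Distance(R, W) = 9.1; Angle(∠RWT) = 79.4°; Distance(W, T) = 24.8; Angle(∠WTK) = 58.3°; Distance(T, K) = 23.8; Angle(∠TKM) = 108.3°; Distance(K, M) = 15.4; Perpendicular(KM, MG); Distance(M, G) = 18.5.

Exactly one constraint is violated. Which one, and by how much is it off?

Distance(M, G) = 18.5 — off by 8.20.

E = (0.00, 0.00) ✓; ER at -7.700° ✓; |ER| = 10.70 ✓; ∠ERW = 43.30° ✓; |RW| = 9.100 ✓; ∠RWT = 79.40° ✓; |WT| = 24.80 ✓; ∠WTK = 58.30° ✓; |TK| = 23.80 ✓; ∠TKM = 108.3° ✓; |KM| = 15.40 ✓; ∠(KM, MG) = 90.00° ✓; |MG| = 26.70 ✗.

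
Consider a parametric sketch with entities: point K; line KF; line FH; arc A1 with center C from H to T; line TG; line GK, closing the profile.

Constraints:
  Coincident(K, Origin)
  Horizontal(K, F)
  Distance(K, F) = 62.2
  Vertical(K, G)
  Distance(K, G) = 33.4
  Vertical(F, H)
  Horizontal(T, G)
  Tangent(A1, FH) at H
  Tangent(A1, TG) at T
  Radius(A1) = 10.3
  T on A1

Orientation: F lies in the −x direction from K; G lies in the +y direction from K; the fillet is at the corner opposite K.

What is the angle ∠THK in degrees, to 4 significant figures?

65.37°

K is at the origin; KF is horizontal with |KF| = 62.2 and F on the −x side, so F = (-62.20, 0.000). KG is vertical with |KG| = 33.4 and G on the +y side, so G = (0.000, 33.40). The virtual corner opposite K is at (-62.20, 33.40). Since A1 is tangent to FH there, CH ⟂ FH and tangency of A1 to TG means the radius CT is perpendicular to TG, with radius 10.3, so the center C sits 10.3 in from both sides at C = (-51.90, 23.10). That places the tangent points at H = (-62.20, 23.10) on FH and T = (-51.90, 33.40) on TG. Then cos ∠THK = HT·HK / (|HT||HK|), giving 65.37°.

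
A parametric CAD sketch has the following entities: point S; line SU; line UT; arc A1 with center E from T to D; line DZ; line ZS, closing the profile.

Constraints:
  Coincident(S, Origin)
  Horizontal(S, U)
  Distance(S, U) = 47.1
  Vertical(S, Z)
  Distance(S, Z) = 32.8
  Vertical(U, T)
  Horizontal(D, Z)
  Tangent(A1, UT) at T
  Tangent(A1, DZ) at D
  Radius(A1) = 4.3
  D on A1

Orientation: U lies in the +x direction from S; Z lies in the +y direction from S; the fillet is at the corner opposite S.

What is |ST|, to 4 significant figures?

55.05

S is at the origin; SU is horizontal with |SU| = 47.1 and U on the +x side, so U = (47.10, 0.000). S and Z share the same x with |SZ| = 32.8 and Z on the +y side, so Z = (0.000, 32.80). The virtual corner opposite S is at (47.10, 32.80). Since A1 is tangent to UT there, ET ⟂ UT and tangency of A1 to DZ means the radius ED is perpendicular to DZ, with radius 4.3, so the center E sits 4.3 in from both sides at E = (42.80, 28.50). That places the tangent points at T = (47.10, 28.50) on UT and D = (42.80, 32.80) on DZ. Then |ST| = |T − S| = 55.05.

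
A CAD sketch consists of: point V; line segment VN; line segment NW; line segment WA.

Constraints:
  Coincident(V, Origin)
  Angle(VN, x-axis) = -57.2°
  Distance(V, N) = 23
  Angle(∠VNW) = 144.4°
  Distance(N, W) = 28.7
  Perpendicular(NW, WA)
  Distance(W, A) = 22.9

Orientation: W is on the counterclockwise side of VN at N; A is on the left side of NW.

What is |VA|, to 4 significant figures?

48.35

V is at the origin; VN runs at -57.2° with length 23.0, so N = 23.0·(cos -57.2°, sin -57.2°) = (12.46, -19.33). ∠VNW = 144.4°, so NW runs at -57.2° + (180° − 144.4°) = -21.60° from the x-axis; with |NW| = 28.7, W = N + 28.7·(cos -21.60°, sin -21.60°) = (39.14, -29.90). NW ⟂ WA; with |WA| = 22.9 on the left of NW, A = W + 22.9·(0.3681, 0.9298) = (47.57, -8.606). Then |VA| = |A − V| = 48.35.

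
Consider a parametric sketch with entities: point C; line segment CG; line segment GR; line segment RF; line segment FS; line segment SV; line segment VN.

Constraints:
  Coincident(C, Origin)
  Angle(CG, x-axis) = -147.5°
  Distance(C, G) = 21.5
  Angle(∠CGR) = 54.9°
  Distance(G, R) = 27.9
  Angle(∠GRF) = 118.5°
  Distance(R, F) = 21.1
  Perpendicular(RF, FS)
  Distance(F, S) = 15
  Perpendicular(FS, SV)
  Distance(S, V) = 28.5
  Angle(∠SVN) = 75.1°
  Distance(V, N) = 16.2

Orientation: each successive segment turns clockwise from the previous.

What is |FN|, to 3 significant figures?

24.3

C is at the origin; CG runs at -147.5° with length 21.5, so G = (-18.1, -11.6). ∠CGR = 54.9° gives GR at 87.4° from the x-axis; with |GR| = 27.9, R = (-16.9, 16.3). ∠GRF = 118.5° gives RF at 25.9° from the x-axis; with |RF| = 21.1, F = (2.11, 25.5). RF is perpendicular to FS, so FS runs at -64.1°; with |FS| = 15.0, S = (8.67, 12.0). FS is perpendicular to SV, so SV runs at -154°; with |SV| = 28.5, V = (-17.0, -0.406). ∠SVN = 75.1° gives VN at 101° from the x-axis; with |VN| = 16.2, N = (-20.1, 15.5). Then |FN| = |N − F| = 24.3.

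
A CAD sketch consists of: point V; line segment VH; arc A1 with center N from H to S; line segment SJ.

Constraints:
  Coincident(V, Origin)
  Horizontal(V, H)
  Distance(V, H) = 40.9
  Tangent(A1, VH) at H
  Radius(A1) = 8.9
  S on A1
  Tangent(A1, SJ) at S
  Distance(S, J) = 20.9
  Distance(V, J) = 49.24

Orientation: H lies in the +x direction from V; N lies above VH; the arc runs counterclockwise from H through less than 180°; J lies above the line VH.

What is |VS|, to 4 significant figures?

50.38

V is at the origin; VH is horizontal with |VH| = 40.9 and H on the +x side, so H = (40.90, 0.000). The tangent condition forces NH to be normal to VH, so N = H + (0, 8.9) = (40.90, 8.900). Since NS ⟂ SJ (tangency), |NJ| = √(8.9² + 20.9²) = 22.72 regardless of where S sits on A1. So J lies on both circle(V, 49.24) and circle(N, 22.72); the above-VH intersection is J = (37.91, 31.42). S is the foot of the tangent from J: S = (48.56, 13.43).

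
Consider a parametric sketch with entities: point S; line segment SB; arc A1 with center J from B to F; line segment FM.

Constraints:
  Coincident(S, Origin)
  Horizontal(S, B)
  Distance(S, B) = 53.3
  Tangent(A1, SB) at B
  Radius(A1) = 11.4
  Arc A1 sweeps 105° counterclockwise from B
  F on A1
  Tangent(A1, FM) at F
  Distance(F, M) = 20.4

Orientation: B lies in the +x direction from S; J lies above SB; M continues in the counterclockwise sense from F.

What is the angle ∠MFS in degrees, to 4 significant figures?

87.58°

S is at the origin; SB is horizontal with |SB| = 53.3 and B on the +x side, so B = (53.30, 0.000). Tangency of A1 to SB means the radius JB is perpendicular to SB, so J = B + (0, 11.4) = (53.30, 11.40). On A1, B sits at bearing -90° from J; a 105° counterclockwise sweep puts F at bearing 15°, so F = J + 11.4·(cos 15°, sin 15°) = (64.31, 14.35). The tangent condition forces JF to be normal to FM, so FM runs along (−sin 15°, cos 15°); with |FM| = 20.4, M = (59.03, 34.06). Then cos ∠MFS = FM·FS / (|FM||FS|), giving 87.58°.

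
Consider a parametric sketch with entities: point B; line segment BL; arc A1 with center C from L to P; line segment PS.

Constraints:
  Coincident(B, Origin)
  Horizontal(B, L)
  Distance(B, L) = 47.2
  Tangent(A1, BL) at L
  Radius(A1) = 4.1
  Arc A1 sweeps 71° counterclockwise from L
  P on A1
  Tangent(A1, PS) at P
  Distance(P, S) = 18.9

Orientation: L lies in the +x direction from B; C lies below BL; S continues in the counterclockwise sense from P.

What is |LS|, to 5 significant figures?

22.944

B is at the origin; B and L share the same y with |BL| = 47.2 and L on the +x side, so L = (47.200, 0.0000). Tangency of A1 to BL means the radius CL is perpendicular to BL, so C = L + (0, -4.1) = (47.200, -4.1000). On A1, L sits at bearing 90° from C; a 71° counterclockwise sweep puts P at bearing 161°, so P = C + 4.1·(cos 161°, sin 161°) = (43.323, -2.7652). The tangent condition forces CP to be normal to PS, so PS runs along (−sin 161°, cos 161°); with |PS| = 18.9, S = (37.170, -20.635). Then |LS| = |S − L| = 22.944.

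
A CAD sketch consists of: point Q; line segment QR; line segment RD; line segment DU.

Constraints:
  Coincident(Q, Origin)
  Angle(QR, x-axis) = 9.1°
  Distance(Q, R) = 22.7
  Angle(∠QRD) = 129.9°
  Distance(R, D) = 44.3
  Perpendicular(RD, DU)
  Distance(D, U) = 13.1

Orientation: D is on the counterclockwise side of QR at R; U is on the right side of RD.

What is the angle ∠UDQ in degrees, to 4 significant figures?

106.5°

∠QRD = 129.9°, so RD runs at 9.1° + (180° − 129.9°) = 59.20° from the x-axis; with |RD| = 44.3, D = R + 44.3·(cos 59.20°, sin 59.20°) = (45.10, 41.64). The perpendicularity gives DU at right angles to RD; with |DU| = 13.1 on the right of RD, U = D + 13.1·(0.8590, -0.5120) = (56.35, 34.93). Then cos ∠UDQ = DU·DQ / (|DU||DQ|), giving 106.5°.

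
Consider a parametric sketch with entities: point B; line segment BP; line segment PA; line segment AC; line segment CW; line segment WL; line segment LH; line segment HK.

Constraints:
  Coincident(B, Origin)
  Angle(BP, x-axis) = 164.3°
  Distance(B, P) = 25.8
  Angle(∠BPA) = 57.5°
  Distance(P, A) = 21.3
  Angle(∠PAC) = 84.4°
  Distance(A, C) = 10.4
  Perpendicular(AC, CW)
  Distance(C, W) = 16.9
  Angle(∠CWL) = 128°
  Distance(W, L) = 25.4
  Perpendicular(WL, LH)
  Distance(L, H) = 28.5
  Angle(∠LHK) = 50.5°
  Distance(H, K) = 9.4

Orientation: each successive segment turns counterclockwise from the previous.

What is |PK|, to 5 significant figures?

22.627

B is at the origin; BP runs at 164.3° with length 25.8, so P = (-24.837, 6.9815). ∠BPA = 57.5° gives PA at -73.200° from the x-axis; with |PA| = 21.3, A = (-18.681, -13.409). ∠PAC = 84.4° gives AC at 22.400° from the x-axis; with |AC| = 10.4, C = (-9.0658, -9.4463). AC ⟂ CW, so CW runs at 112.40°; with |CW| = 16.9, W = (-15.506, 6.1785). ∠CWL = 128.0° gives WL at 164.40° from the x-axis; with |WL| = 25.4, L = (-39.970, 13.009). The perpendicularity gives LH at right angles to WL, so LH runs at -105.60°; with |LH| = 28.5, H = (-47.634, -14.441). ∠LHK = 50.5° gives HK at 23.900° from the x-axis; with |HK| = 9.4, K = (-39.040, -10.633). Then |PK| = |K − P| = 22.627.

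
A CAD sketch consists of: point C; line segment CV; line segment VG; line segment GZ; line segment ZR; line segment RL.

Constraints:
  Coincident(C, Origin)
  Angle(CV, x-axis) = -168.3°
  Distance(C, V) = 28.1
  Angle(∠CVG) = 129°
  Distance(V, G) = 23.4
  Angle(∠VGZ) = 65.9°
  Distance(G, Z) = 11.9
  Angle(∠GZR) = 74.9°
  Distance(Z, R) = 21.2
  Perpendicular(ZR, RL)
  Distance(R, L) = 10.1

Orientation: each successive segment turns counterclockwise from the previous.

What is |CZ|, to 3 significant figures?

37.9

C is at the origin; CV runs at -168.3° with length 28.1, so V = (-27.5, -5.70). ∠CVG = 129.0° gives VG at -117° from the x-axis; with |VG| = 23.4, G = (-38.2, -26.5). ∠VGZ = 65.9° gives GZ at -3.20° from the x-axis; with |GZ| = 11.9, Z = (-26.4, -27.2). Then |CZ| = |Z − C| = 37.9.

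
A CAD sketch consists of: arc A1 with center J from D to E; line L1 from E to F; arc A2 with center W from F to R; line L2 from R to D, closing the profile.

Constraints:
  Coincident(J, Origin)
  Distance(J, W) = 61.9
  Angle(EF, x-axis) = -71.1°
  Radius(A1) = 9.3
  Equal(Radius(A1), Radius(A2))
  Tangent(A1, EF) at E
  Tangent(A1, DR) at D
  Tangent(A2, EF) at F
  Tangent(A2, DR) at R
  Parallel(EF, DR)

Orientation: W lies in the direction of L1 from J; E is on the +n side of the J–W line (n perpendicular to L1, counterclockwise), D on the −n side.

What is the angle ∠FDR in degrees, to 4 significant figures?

16.72°

Tangency of A1 to both parallel lines with radius 9.3 puts E and D at J ± 9.3·n: E = (8.799, 3.012), D = (-8.799, -3.012). Equal radii place F and R the same way about W: F = W + 9.3·n = (28.85, -55.55), R = W − 9.3·n = (11.25, -61.58). Then cos ∠FDR = DF·DR / (|DF||DR|), giving 16.72°.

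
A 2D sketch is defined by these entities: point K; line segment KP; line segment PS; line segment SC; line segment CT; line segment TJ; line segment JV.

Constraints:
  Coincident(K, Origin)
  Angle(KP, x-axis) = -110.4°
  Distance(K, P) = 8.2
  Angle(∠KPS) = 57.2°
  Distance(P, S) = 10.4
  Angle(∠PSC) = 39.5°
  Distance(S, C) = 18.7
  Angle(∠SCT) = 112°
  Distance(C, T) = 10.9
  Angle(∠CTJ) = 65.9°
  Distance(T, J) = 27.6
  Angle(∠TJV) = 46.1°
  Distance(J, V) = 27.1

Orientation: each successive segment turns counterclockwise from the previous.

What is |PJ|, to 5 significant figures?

13.061

∠SCT = 112.0° gives CT at -139.10° from the x-axis; with |CT| = 10.9, T = (-17.587, -4.0705). ∠CTJ = 65.9° gives TJ at -25.000° from the x-axis; with |TJ| = 27.6, J = (7.4274, -15.735). Then |PJ| = |J − P| = 13.061.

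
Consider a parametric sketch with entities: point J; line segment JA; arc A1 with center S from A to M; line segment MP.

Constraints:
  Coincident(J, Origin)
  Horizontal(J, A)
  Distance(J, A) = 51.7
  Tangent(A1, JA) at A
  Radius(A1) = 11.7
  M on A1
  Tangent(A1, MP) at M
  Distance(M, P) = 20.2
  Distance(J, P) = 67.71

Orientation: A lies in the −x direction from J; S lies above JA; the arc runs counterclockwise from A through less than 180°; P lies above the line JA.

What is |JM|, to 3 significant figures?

48.2

Checks: |SM| = 11.70 ✓; ∠(SM, MP) = 90.00° ✓; |MP| = 20.20 ✓; |JP| = 67.71 ✓.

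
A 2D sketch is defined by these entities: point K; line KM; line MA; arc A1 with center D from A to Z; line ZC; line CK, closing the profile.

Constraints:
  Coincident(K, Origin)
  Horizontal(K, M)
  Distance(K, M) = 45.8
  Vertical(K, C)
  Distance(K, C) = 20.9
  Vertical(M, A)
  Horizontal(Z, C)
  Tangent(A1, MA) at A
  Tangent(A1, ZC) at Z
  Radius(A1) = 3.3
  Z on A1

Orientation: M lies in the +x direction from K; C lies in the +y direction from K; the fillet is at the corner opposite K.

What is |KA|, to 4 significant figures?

49.07

The virtual corner opposite K is at (45.80, 20.90). The tangent condition forces DA to be normal to MA and A1 meets ZC tangentially, so DZ is at right angles to ZC, with radius 3.3, so the center D sits 3.3 in from both sides at D = (42.50, 17.60). That places the tangent points at A = (45.80, 17.60) on MA and Z = (42.50, 20.90) on ZC. Then |KA| = |A − K| = 49.07.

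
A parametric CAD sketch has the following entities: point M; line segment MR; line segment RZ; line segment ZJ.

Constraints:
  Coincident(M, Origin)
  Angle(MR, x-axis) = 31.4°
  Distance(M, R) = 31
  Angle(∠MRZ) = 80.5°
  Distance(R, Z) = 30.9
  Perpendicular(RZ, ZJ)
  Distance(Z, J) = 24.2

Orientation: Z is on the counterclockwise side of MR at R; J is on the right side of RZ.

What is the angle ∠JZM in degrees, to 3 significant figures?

140°

M is at the origin; MR runs at 31.4° with length 31.0, so R = 31.0·(cos 31.4°, sin 31.4°) = (26.5, 16.2). ∠MRZ = 80.5°, so RZ runs at 31.4° + (180° − 80.5°) = 131° from the x-axis; with |RZ| = 30.9, Z = R + 30.9·(cos 131°, sin 131°) = (6.23, 39.5). RZ ⟂ ZJ; with |ZJ| = 24.2 on the right of RZ, J = Z + 24.2·(0.756, 0.655) = (24.5, 55.4). Then cos ∠JZM = ZJ·ZM / (|ZJ||ZM|), giving 140°.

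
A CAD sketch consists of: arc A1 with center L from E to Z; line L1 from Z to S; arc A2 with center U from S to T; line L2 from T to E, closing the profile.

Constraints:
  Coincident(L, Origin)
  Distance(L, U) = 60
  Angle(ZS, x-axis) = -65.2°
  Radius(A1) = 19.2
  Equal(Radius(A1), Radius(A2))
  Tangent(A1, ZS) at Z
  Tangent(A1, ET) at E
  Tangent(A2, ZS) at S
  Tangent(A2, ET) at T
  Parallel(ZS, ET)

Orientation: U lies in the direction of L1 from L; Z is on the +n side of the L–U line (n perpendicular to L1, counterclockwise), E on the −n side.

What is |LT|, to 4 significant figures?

63.00

Tangency of A1 to both parallel lines with radius 19.2 puts Z and E at L ± 19.2·n: Z = (17.43, 8.053), E = (-17.43, -8.053). Equal radii place S and T the same way about U: S = U + 19.2·n = (42.60, -46.41), T = U − 19.2·n = (7.738, -62.52). Then |LT| = |T − L| = 63.00.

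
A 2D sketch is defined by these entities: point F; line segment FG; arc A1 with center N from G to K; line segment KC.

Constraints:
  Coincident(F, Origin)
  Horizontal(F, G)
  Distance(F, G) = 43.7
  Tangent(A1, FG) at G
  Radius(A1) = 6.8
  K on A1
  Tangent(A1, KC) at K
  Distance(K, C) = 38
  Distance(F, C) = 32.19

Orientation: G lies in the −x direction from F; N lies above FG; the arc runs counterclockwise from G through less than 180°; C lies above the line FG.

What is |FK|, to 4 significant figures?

38.83

Checks: F = (0.00, 0.00) ✓; |NK| = 6.800 ✓; ∠(NK, KC) = 90.00° ✓; |KC| = 38.00 ✓; |FC| = 32.19 ✓.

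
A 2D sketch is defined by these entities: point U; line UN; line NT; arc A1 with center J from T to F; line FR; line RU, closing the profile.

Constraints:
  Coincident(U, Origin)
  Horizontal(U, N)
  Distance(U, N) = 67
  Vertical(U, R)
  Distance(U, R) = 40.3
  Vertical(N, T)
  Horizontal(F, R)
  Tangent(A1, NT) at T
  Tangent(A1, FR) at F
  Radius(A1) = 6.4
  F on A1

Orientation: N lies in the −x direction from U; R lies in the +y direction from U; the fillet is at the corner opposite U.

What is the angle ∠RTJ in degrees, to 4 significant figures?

5.456°

The virtual corner opposite U is at (-67.00, 40.30). Since A1 is tangent to NT there, JT ⟂ NT and since A1 is tangent to FR there, JF ⟂ FR, with radius 6.4, so the center J sits 6.4 in from both sides at J = (-60.60, 33.90). That places the tangent points at T = (-67.00, 33.90) on NT and F = (-60.60, 40.30) on FR. Then cos ∠RTJ = TR·TJ / (|TR||TJ|), giving 5.456°.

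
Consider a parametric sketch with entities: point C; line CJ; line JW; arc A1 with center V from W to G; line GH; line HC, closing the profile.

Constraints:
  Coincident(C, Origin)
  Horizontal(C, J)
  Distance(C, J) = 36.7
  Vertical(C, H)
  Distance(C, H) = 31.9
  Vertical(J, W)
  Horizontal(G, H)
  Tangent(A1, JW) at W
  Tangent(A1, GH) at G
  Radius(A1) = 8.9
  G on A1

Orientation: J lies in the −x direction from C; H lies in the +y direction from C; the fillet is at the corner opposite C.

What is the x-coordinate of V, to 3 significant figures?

-27.8

C is at the origin; C and J share the same y with |CJ| = 36.7 and J on the −x side, so J = (-36.7, 0.00). C and H share the same x with |CH| = 31.9 and H on the +y side, so H = (0.00, 31.9). The virtual corner opposite C is at (-36.7, 31.9). A1 meets JW tangentially, so VW is at right angles to JW and tangency of A1 to GH means the radius VG is perpendicular to GH, with radius 8.9, so the center V sits 8.9 in from both sides at V = (-27.8, 23.0). So V.x = -27.8.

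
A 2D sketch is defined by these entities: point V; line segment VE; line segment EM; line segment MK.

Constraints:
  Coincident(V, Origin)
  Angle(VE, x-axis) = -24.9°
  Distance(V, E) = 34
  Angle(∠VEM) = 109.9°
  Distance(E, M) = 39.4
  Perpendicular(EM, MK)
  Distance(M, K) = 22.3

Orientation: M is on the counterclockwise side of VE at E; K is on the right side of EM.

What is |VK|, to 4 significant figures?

74.45

∠VEM = 109.9°, so EM runs at -24.9° + (180° − 109.9°) = 45.20° from the x-axis; with |EM| = 39.4, M = E + 39.4·(cos 45.20°, sin 45.20°) = (58.60, 13.64). EM is perpendicular to MK; with |MK| = 22.3 on the right of EM, K = M + 22.3·(0.7096, -0.7046) = (74.43, -2.071). Then |VK| = |K − V| = 74.45.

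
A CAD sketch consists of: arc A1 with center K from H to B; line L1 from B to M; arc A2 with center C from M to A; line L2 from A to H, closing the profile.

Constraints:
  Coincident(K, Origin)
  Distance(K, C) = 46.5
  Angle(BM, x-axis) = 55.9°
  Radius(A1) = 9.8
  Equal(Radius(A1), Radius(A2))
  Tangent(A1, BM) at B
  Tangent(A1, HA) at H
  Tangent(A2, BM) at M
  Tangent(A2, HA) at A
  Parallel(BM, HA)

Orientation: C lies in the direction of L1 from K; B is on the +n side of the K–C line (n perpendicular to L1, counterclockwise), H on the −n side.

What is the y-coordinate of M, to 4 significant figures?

44.00

The slot axis is L1's direction at 55.9°, so u = (cos 55.9°, sin 55.9°) = (0.5606, 0.8281) and n = (−sin 55.9°, cos 55.9°) = (-0.8281, 0.5606). K is at the origin and C lies 46.5 along u from K, so C = 46.5·u = (26.07, 38.50). Tangency of A1 to both parallel lines with radius 9.8 puts B and H at K ± 9.8·n: B = (-8.115, 5.494), H = (8.115, -5.494). Equal radii place M and A the same way about C: M = C + 9.8·n = (17.95, 44.00), A = C − 9.8·n = (34.18, 33.01). So M.y = 44.00.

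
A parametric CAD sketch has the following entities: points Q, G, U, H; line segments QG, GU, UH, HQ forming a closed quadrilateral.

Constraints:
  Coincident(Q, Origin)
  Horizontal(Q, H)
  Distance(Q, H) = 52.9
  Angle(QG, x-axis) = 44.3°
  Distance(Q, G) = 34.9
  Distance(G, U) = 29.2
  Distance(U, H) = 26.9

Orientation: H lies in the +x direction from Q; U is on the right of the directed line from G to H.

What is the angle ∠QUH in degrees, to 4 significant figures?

159.5°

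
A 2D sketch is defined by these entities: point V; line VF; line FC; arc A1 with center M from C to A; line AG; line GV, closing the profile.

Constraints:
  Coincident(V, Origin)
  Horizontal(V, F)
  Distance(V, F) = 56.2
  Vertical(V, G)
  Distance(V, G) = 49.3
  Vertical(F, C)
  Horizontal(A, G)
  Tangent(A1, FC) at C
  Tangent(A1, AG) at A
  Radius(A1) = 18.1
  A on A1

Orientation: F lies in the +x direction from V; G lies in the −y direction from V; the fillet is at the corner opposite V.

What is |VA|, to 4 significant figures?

62.31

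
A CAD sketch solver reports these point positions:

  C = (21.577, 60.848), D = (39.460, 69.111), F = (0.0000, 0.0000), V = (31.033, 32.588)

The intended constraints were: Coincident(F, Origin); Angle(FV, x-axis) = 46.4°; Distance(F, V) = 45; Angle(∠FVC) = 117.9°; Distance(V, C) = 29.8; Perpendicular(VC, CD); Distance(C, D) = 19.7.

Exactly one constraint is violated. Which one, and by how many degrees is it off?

Perpendicular(VC, CD) — off by 6.30°.

F = (0.00, 0.00) ✓; FV at 46.40° ✓; |FV| = 45.00 ✓; ∠FVC = 117.9° ✓; |VC| = 29.80 ✓; ∠(VC, CD) = 83.70° ✗; |CD| = 19.70 ✓.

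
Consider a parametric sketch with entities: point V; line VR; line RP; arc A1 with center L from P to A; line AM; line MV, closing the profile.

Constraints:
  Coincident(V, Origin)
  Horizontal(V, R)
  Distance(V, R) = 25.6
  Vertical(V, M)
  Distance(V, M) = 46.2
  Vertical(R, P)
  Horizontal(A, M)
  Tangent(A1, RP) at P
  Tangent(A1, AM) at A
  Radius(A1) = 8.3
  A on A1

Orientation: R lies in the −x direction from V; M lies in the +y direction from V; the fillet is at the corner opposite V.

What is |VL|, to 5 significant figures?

41.662

VM is vertical with |VM| = 46.2 and M on the +y side, so M = (0.0000, 46.200). The virtual corner opposite V is at (-25.600, 46.200). The tangent condition forces LP to be normal to RP and since A1 is tangent to AM there, LA ⟂ AM, with radius 8.3, so the center L sits 8.3 in from both sides at L = (-17.300, 37.900). Then |VL| = |L − V| = 41.662.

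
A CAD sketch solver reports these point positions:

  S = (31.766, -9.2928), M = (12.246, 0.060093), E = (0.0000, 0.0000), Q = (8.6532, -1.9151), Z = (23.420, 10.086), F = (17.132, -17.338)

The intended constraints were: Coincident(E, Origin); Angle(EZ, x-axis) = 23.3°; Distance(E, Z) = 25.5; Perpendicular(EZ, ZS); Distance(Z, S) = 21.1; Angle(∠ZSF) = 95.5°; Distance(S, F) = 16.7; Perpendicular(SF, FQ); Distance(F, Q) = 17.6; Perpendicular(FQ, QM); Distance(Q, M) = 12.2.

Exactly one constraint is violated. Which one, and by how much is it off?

Distance(Q, M) = 12.2 — off by 8.10.

E = (0.00, 0.00) ✓; EZ at 23.30° ✓; |EZ| = 25.50 ✓; ∠(EZ, ZS) = 90.00° ✓; |ZS| = 21.10 ✓; ∠ZSF = 95.50° ✓; |SF| = 16.70 ✓; ∠(SF, FQ) = 90.00° ✓; |FQ| = 17.60 ✓; ∠(FQ, QM) = 90.00° ✓; |QM| = 4.100 ✗.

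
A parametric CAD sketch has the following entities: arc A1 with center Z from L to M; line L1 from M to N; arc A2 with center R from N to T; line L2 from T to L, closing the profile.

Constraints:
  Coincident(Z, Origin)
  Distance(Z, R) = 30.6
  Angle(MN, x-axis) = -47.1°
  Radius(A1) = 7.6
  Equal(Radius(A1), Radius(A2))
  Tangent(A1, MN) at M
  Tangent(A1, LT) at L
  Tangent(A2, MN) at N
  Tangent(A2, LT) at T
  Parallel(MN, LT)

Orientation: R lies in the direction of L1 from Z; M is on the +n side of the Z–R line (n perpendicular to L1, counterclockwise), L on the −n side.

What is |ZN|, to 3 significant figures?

31.5

The slot axis is L1's direction at -47.1°, so u = (cos -47.1°, sin -47.1°) = (0.681, -0.733) and n = (−sin -47.1°, cos -47.1°) = (0.733, 0.681). Z is at the origin and R lies 30.6 along u from Z, so R = 30.6·u = (20.8, -22.4). Tangency of A1 to both parallel lines with radius 7.6 puts M and L at Z ± 7.6·n: M = (5.57, 5.17), L = (-5.57, -5.17). Equal radii place N and T the same way about R: N = R + 7.6·n = (26.4, -17.2), T = R − 7.6·n = (15.3, -27.6). Then |ZN| = |N − Z| = 31.5.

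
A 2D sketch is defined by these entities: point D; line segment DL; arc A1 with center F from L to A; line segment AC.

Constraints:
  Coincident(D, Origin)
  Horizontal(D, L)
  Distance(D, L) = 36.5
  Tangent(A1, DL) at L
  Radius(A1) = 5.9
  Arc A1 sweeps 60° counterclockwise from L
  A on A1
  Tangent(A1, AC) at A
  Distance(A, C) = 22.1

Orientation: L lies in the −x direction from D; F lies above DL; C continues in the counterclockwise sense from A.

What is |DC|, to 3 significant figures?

30.0

D is at the origin; D and L share the same y with |DL| = 36.5 and L on the −x side, so L = (-36.5, 0.00). The tangent condition forces FL to be normal to DL, so F = L + (0, 5.9) = (-36.5, 5.90). On A1, L sits at bearing -90° from F; a 60° counterclockwise sweep puts A at bearing -30°, so A = F + 5.9·(cos -30°, sin -30°) = (-31.4, 2.95). The tangent condition forces FA to be normal to AC, so AC runs along (−sin -30°, cos -30°); with |AC| = 22.1, C = (-20.3, 22.1). Then |DC| = |C − D| = 30.0.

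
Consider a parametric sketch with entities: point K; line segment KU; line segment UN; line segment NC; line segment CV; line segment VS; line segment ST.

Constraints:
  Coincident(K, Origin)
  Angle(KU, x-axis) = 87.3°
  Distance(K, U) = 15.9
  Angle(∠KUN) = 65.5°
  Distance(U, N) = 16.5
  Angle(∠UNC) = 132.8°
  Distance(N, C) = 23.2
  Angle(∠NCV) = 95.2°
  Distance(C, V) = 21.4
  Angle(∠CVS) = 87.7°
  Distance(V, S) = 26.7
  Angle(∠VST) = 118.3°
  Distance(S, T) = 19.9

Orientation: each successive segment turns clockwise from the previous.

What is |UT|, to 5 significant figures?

6.4956

K is at the origin; KU runs at 87.3° with length 15.9, so U = (0.74899, 15.882). ∠KUN = 65.5° gives UN at -27.200° from the x-axis; with |UN| = 16.5, N = (15.424, 8.3402). ∠UNC = 132.8° gives NC at -74.400° from the x-axis; with |NC| = 23.2, C = (21.663, -14.005). ∠NCV = 95.2° gives CV at -159.20° from the x-axis; with |CV| = 21.4, V = (1.6580, -21.604). ∠CVS = 87.7° gives VS at 108.50° from the x-axis; with |VS| = 26.7, S = (-6.8140, 3.7158). ∠VST = 118.3° gives ST at 46.800° from the x-axis; with |ST| = 19.9, T = (6.8085, 18.222). Then |UT| = |T − U| = 6.4956.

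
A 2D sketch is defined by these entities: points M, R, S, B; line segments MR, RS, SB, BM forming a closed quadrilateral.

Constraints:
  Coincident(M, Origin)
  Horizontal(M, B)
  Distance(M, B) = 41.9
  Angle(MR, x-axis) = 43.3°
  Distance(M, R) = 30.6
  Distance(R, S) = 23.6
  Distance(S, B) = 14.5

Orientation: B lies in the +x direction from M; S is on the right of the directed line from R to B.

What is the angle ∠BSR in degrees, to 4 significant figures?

94.91°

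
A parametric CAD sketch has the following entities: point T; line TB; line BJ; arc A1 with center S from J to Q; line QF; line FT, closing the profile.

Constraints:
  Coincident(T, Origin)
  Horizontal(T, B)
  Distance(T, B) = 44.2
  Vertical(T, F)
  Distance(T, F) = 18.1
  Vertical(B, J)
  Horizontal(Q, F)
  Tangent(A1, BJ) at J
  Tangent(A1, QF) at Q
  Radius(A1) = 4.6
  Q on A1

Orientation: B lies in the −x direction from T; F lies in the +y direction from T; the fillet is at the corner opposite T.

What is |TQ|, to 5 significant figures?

43.540

T is at the origin; T and B share the same y with |TB| = 44.2 and B on the −x side, so B = (-44.200, 0.0000). TF is vertical with |TF| = 18.1 and F on the +y side, so F = (0.0000, 18.100). The virtual corner opposite T is at (-44.200, 18.100). The tangent condition forces SJ to be normal to BJ and since A1 is tangent to QF there, SQ ⟂ QF, with radius 4.6, so the center S sits 4.6 in from both sides at S = (-39.600, 13.500). That places the tangent points at J = (-44.200, 13.500) on BJ and Q = (-39.600, 18.100) on QF. Then |TQ| = |Q − T| = 43.540.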